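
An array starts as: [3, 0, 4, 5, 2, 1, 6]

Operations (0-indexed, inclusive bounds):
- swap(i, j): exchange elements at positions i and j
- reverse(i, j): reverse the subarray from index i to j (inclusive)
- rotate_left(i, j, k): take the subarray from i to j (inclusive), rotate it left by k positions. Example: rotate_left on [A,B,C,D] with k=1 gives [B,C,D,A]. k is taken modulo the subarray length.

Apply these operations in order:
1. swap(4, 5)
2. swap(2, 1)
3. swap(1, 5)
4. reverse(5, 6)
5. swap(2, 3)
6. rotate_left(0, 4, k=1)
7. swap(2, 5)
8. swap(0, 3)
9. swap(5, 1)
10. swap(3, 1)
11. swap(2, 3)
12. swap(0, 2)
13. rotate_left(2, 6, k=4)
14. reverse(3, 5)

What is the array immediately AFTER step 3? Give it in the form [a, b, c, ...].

Answer: [3, 2, 0, 5, 1, 4, 6]

Derivation:
After 1 (swap(4, 5)): [3, 0, 4, 5, 1, 2, 6]
After 2 (swap(2, 1)): [3, 4, 0, 5, 1, 2, 6]
After 3 (swap(1, 5)): [3, 2, 0, 5, 1, 4, 6]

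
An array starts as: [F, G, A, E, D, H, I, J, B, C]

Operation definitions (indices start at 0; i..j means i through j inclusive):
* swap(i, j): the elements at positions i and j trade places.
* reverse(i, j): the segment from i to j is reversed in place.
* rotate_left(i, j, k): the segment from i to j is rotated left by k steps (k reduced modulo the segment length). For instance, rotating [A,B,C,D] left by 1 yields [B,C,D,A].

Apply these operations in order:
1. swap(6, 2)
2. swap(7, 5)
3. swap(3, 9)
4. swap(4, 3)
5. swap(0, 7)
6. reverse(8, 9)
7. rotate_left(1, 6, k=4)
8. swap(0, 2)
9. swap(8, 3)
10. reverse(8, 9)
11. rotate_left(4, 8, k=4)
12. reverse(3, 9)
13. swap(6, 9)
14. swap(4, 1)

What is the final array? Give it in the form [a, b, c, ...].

After 1 (swap(6, 2)): [F, G, I, E, D, H, A, J, B, C]
After 2 (swap(7, 5)): [F, G, I, E, D, J, A, H, B, C]
After 3 (swap(3, 9)): [F, G, I, C, D, J, A, H, B, E]
After 4 (swap(4, 3)): [F, G, I, D, C, J, A, H, B, E]
After 5 (swap(0, 7)): [H, G, I, D, C, J, A, F, B, E]
After 6 (reverse(8, 9)): [H, G, I, D, C, J, A, F, E, B]
After 7 (rotate_left(1, 6, k=4)): [H, J, A, G, I, D, C, F, E, B]
After 8 (swap(0, 2)): [A, J, H, G, I, D, C, F, E, B]
After 9 (swap(8, 3)): [A, J, H, E, I, D, C, F, G, B]
After 10 (reverse(8, 9)): [A, J, H, E, I, D, C, F, B, G]
After 11 (rotate_left(4, 8, k=4)): [A, J, H, E, B, I, D, C, F, G]
After 12 (reverse(3, 9)): [A, J, H, G, F, C, D, I, B, E]
After 13 (swap(6, 9)): [A, J, H, G, F, C, E, I, B, D]
After 14 (swap(4, 1)): [A, F, H, G, J, C, E, I, B, D]

Answer: [A, F, H, G, J, C, E, I, B, D]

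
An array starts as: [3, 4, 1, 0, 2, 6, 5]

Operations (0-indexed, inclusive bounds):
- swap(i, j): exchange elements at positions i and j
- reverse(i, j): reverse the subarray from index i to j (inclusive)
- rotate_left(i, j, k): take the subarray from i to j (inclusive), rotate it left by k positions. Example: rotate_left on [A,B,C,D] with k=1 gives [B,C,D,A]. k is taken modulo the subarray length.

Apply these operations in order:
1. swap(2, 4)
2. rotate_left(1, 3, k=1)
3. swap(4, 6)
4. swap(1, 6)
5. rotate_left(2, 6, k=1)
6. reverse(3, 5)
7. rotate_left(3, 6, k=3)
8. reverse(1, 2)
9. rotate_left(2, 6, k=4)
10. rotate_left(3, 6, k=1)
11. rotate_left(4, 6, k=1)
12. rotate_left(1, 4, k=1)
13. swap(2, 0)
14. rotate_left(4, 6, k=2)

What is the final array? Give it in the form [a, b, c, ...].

After 1 (swap(2, 4)): [3, 4, 2, 0, 1, 6, 5]
After 2 (rotate_left(1, 3, k=1)): [3, 2, 0, 4, 1, 6, 5]
After 3 (swap(4, 6)): [3, 2, 0, 4, 5, 6, 1]
After 4 (swap(1, 6)): [3, 1, 0, 4, 5, 6, 2]
After 5 (rotate_left(2, 6, k=1)): [3, 1, 4, 5, 6, 2, 0]
After 6 (reverse(3, 5)): [3, 1, 4, 2, 6, 5, 0]
After 7 (rotate_left(3, 6, k=3)): [3, 1, 4, 0, 2, 6, 5]
After 8 (reverse(1, 2)): [3, 4, 1, 0, 2, 6, 5]
After 9 (rotate_left(2, 6, k=4)): [3, 4, 5, 1, 0, 2, 6]
After 10 (rotate_left(3, 6, k=1)): [3, 4, 5, 0, 2, 6, 1]
After 11 (rotate_left(4, 6, k=1)): [3, 4, 5, 0, 6, 1, 2]
After 12 (rotate_left(1, 4, k=1)): [3, 5, 0, 6, 4, 1, 2]
After 13 (swap(2, 0)): [0, 5, 3, 6, 4, 1, 2]
After 14 (rotate_left(4, 6, k=2)): [0, 5, 3, 6, 2, 4, 1]

Answer: [0, 5, 3, 6, 2, 4, 1]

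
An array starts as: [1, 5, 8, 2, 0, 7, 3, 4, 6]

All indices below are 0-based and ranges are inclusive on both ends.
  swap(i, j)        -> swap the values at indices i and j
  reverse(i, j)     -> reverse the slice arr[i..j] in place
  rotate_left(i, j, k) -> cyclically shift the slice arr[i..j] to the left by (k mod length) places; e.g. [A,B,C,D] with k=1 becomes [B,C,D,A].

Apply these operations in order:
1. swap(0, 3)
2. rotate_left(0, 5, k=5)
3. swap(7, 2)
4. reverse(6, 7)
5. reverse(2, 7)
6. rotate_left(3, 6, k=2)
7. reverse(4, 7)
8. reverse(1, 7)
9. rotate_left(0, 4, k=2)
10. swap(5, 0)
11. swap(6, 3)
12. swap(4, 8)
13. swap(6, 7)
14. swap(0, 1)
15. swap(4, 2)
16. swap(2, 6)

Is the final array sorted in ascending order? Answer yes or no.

After 1 (swap(0, 3)): [2, 5, 8, 1, 0, 7, 3, 4, 6]
After 2 (rotate_left(0, 5, k=5)): [7, 2, 5, 8, 1, 0, 3, 4, 6]
After 3 (swap(7, 2)): [7, 2, 4, 8, 1, 0, 3, 5, 6]
After 4 (reverse(6, 7)): [7, 2, 4, 8, 1, 0, 5, 3, 6]
After 5 (reverse(2, 7)): [7, 2, 3, 5, 0, 1, 8, 4, 6]
After 6 (rotate_left(3, 6, k=2)): [7, 2, 3, 1, 8, 5, 0, 4, 6]
After 7 (reverse(4, 7)): [7, 2, 3, 1, 4, 0, 5, 8, 6]
After 8 (reverse(1, 7)): [7, 8, 5, 0, 4, 1, 3, 2, 6]
After 9 (rotate_left(0, 4, k=2)): [5, 0, 4, 7, 8, 1, 3, 2, 6]
After 10 (swap(5, 0)): [1, 0, 4, 7, 8, 5, 3, 2, 6]
After 11 (swap(6, 3)): [1, 0, 4, 3, 8, 5, 7, 2, 6]
After 12 (swap(4, 8)): [1, 0, 4, 3, 6, 5, 7, 2, 8]
After 13 (swap(6, 7)): [1, 0, 4, 3, 6, 5, 2, 7, 8]
After 14 (swap(0, 1)): [0, 1, 4, 3, 6, 5, 2, 7, 8]
After 15 (swap(4, 2)): [0, 1, 6, 3, 4, 5, 2, 7, 8]
After 16 (swap(2, 6)): [0, 1, 2, 3, 4, 5, 6, 7, 8]

Answer: yes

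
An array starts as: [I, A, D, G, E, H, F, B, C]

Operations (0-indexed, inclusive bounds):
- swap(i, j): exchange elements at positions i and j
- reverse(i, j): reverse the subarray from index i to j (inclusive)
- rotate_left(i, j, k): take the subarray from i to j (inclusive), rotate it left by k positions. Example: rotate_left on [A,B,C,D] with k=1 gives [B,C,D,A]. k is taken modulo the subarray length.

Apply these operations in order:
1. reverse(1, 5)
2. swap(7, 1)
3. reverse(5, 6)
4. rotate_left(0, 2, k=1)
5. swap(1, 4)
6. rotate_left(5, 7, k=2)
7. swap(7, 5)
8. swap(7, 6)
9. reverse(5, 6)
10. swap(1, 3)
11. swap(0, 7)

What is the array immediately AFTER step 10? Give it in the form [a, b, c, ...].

After 1 (reverse(1, 5)): [I, H, E, G, D, A, F, B, C]
After 2 (swap(7, 1)): [I, B, E, G, D, A, F, H, C]
After 3 (reverse(5, 6)): [I, B, E, G, D, F, A, H, C]
After 4 (rotate_left(0, 2, k=1)): [B, E, I, G, D, F, A, H, C]
After 5 (swap(1, 4)): [B, D, I, G, E, F, A, H, C]
After 6 (rotate_left(5, 7, k=2)): [B, D, I, G, E, H, F, A, C]
After 7 (swap(7, 5)): [B, D, I, G, E, A, F, H, C]
After 8 (swap(7, 6)): [B, D, I, G, E, A, H, F, C]
After 9 (reverse(5, 6)): [B, D, I, G, E, H, A, F, C]
After 10 (swap(1, 3)): [B, G, I, D, E, H, A, F, C]

Answer: [B, G, I, D, E, H, A, F, C]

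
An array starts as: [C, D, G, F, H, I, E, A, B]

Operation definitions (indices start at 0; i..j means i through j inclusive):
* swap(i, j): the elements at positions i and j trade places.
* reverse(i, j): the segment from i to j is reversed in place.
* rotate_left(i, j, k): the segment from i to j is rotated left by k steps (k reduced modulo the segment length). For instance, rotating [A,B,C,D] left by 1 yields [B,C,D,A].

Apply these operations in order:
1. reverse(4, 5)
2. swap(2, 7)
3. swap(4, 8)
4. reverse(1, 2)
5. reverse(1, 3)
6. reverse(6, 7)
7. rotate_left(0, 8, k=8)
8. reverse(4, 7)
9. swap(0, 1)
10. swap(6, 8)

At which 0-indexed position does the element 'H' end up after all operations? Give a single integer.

Answer: 5

Derivation:
After 1 (reverse(4, 5)): [C, D, G, F, I, H, E, A, B]
After 2 (swap(2, 7)): [C, D, A, F, I, H, E, G, B]
After 3 (swap(4, 8)): [C, D, A, F, B, H, E, G, I]
After 4 (reverse(1, 2)): [C, A, D, F, B, H, E, G, I]
After 5 (reverse(1, 3)): [C, F, D, A, B, H, E, G, I]
After 6 (reverse(6, 7)): [C, F, D, A, B, H, G, E, I]
After 7 (rotate_left(0, 8, k=8)): [I, C, F, D, A, B, H, G, E]
After 8 (reverse(4, 7)): [I, C, F, D, G, H, B, A, E]
After 9 (swap(0, 1)): [C, I, F, D, G, H, B, A, E]
After 10 (swap(6, 8)): [C, I, F, D, G, H, E, A, B]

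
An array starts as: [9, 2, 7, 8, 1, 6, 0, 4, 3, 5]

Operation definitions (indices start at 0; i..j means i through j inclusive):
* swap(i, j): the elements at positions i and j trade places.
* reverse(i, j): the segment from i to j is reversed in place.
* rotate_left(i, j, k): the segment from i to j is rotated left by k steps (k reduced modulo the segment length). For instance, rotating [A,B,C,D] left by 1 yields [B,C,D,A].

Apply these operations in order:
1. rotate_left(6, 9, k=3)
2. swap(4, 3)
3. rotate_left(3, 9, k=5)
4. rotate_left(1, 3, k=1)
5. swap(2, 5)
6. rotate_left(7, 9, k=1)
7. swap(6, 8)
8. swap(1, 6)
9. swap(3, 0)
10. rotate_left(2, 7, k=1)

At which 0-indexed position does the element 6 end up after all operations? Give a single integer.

After 1 (rotate_left(6, 9, k=3)): [9, 2, 7, 8, 1, 6, 5, 0, 4, 3]
After 2 (swap(4, 3)): [9, 2, 7, 1, 8, 6, 5, 0, 4, 3]
After 3 (rotate_left(3, 9, k=5)): [9, 2, 7, 4, 3, 1, 8, 6, 5, 0]
After 4 (rotate_left(1, 3, k=1)): [9, 7, 4, 2, 3, 1, 8, 6, 5, 0]
After 5 (swap(2, 5)): [9, 7, 1, 2, 3, 4, 8, 6, 5, 0]
After 6 (rotate_left(7, 9, k=1)): [9, 7, 1, 2, 3, 4, 8, 5, 0, 6]
After 7 (swap(6, 8)): [9, 7, 1, 2, 3, 4, 0, 5, 8, 6]
After 8 (swap(1, 6)): [9, 0, 1, 2, 3, 4, 7, 5, 8, 6]
After 9 (swap(3, 0)): [2, 0, 1, 9, 3, 4, 7, 5, 8, 6]
After 10 (rotate_left(2, 7, k=1)): [2, 0, 9, 3, 4, 7, 5, 1, 8, 6]

Answer: 9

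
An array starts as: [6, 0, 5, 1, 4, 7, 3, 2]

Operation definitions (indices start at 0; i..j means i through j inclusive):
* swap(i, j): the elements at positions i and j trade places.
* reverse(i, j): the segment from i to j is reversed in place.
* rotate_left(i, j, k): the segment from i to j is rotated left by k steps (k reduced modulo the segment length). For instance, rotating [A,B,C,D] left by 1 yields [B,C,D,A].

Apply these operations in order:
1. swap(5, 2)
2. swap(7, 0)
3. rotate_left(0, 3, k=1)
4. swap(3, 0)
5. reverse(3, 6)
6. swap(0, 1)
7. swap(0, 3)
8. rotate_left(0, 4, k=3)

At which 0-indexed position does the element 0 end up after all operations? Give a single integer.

After 1 (swap(5, 2)): [6, 0, 7, 1, 4, 5, 3, 2]
After 2 (swap(7, 0)): [2, 0, 7, 1, 4, 5, 3, 6]
After 3 (rotate_left(0, 3, k=1)): [0, 7, 1, 2, 4, 5, 3, 6]
After 4 (swap(3, 0)): [2, 7, 1, 0, 4, 5, 3, 6]
After 5 (reverse(3, 6)): [2, 7, 1, 3, 5, 4, 0, 6]
After 6 (swap(0, 1)): [7, 2, 1, 3, 5, 4, 0, 6]
After 7 (swap(0, 3)): [3, 2, 1, 7, 5, 4, 0, 6]
After 8 (rotate_left(0, 4, k=3)): [7, 5, 3, 2, 1, 4, 0, 6]

Answer: 6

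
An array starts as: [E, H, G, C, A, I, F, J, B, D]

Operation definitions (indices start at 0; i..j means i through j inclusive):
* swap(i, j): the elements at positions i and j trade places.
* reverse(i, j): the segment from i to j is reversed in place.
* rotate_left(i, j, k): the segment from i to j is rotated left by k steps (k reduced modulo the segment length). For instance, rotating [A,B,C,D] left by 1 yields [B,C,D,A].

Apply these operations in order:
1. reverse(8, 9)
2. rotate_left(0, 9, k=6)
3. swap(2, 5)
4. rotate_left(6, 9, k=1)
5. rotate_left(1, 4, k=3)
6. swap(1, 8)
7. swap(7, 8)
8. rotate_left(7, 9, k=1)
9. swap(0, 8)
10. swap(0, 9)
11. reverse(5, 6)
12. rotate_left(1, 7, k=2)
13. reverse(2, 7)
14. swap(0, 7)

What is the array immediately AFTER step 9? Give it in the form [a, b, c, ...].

After 1 (reverse(8, 9)): [E, H, G, C, A, I, F, J, D, B]
After 2 (rotate_left(0, 9, k=6)): [F, J, D, B, E, H, G, C, A, I]
After 3 (swap(2, 5)): [F, J, H, B, E, D, G, C, A, I]
After 4 (rotate_left(6, 9, k=1)): [F, J, H, B, E, D, C, A, I, G]
After 5 (rotate_left(1, 4, k=3)): [F, E, J, H, B, D, C, A, I, G]
After 6 (swap(1, 8)): [F, I, J, H, B, D, C, A, E, G]
After 7 (swap(7, 8)): [F, I, J, H, B, D, C, E, A, G]
After 8 (rotate_left(7, 9, k=1)): [F, I, J, H, B, D, C, A, G, E]
After 9 (swap(0, 8)): [G, I, J, H, B, D, C, A, F, E]

Answer: [G, I, J, H, B, D, C, A, F, E]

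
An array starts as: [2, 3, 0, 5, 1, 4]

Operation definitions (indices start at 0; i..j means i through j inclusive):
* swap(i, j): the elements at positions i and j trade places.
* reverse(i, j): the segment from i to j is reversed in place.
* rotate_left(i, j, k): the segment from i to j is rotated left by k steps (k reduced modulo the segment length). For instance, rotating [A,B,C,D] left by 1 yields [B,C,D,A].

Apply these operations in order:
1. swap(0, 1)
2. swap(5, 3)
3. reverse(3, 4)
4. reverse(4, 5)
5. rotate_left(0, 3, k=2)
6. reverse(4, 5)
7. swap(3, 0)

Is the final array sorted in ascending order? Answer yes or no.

After 1 (swap(0, 1)): [3, 2, 0, 5, 1, 4]
After 2 (swap(5, 3)): [3, 2, 0, 4, 1, 5]
After 3 (reverse(3, 4)): [3, 2, 0, 1, 4, 5]
After 4 (reverse(4, 5)): [3, 2, 0, 1, 5, 4]
After 5 (rotate_left(0, 3, k=2)): [0, 1, 3, 2, 5, 4]
After 6 (reverse(4, 5)): [0, 1, 3, 2, 4, 5]
After 7 (swap(3, 0)): [2, 1, 3, 0, 4, 5]

Answer: no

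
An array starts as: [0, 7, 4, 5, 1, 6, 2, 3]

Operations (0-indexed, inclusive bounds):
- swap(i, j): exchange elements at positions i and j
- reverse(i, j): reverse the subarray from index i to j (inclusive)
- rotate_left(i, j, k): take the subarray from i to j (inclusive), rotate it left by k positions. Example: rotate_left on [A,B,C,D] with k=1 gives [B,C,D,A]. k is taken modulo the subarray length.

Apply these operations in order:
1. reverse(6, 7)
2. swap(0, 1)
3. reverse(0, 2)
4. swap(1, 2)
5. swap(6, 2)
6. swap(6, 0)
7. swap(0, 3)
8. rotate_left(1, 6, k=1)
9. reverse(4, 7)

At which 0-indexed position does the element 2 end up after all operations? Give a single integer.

Answer: 4

Derivation:
After 1 (reverse(6, 7)): [0, 7, 4, 5, 1, 6, 3, 2]
After 2 (swap(0, 1)): [7, 0, 4, 5, 1, 6, 3, 2]
After 3 (reverse(0, 2)): [4, 0, 7, 5, 1, 6, 3, 2]
After 4 (swap(1, 2)): [4, 7, 0, 5, 1, 6, 3, 2]
After 5 (swap(6, 2)): [4, 7, 3, 5, 1, 6, 0, 2]
After 6 (swap(6, 0)): [0, 7, 3, 5, 1, 6, 4, 2]
After 7 (swap(0, 3)): [5, 7, 3, 0, 1, 6, 4, 2]
After 8 (rotate_left(1, 6, k=1)): [5, 3, 0, 1, 6, 4, 7, 2]
After 9 (reverse(4, 7)): [5, 3, 0, 1, 2, 7, 4, 6]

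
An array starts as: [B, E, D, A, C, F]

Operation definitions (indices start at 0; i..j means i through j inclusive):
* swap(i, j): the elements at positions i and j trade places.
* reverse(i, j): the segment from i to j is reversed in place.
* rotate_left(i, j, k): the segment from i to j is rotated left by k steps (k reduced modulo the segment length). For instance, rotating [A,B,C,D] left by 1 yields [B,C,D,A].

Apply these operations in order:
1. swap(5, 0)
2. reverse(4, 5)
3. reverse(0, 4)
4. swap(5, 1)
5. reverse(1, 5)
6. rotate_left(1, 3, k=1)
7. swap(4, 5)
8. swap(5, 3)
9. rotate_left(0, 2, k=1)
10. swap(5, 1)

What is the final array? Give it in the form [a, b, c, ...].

After 1 (swap(5, 0)): [F, E, D, A, C, B]
After 2 (reverse(4, 5)): [F, E, D, A, B, C]
After 3 (reverse(0, 4)): [B, A, D, E, F, C]
After 4 (swap(5, 1)): [B, C, D, E, F, A]
After 5 (reverse(1, 5)): [B, A, F, E, D, C]
After 6 (rotate_left(1, 3, k=1)): [B, F, E, A, D, C]
After 7 (swap(4, 5)): [B, F, E, A, C, D]
After 8 (swap(5, 3)): [B, F, E, D, C, A]
After 9 (rotate_left(0, 2, k=1)): [F, E, B, D, C, A]
After 10 (swap(5, 1)): [F, A, B, D, C, E]

Answer: [F, A, B, D, C, E]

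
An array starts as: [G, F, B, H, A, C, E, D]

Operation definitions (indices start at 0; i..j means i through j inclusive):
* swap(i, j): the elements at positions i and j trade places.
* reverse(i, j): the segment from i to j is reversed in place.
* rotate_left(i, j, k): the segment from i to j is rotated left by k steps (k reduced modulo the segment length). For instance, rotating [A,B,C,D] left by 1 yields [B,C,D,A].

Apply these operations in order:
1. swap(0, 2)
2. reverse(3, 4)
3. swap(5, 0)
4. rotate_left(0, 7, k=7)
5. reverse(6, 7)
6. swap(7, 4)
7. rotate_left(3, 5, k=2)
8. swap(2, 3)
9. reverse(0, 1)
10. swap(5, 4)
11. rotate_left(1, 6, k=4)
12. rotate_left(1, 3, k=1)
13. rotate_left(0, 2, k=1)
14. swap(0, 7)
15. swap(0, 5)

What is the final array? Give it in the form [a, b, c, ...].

After 1 (swap(0, 2)): [B, F, G, H, A, C, E, D]
After 2 (reverse(3, 4)): [B, F, G, A, H, C, E, D]
After 3 (swap(5, 0)): [C, F, G, A, H, B, E, D]
After 4 (rotate_left(0, 7, k=7)): [D, C, F, G, A, H, B, E]
After 5 (reverse(6, 7)): [D, C, F, G, A, H, E, B]
After 6 (swap(7, 4)): [D, C, F, G, B, H, E, A]
After 7 (rotate_left(3, 5, k=2)): [D, C, F, H, G, B, E, A]
After 8 (swap(2, 3)): [D, C, H, F, G, B, E, A]
After 9 (reverse(0, 1)): [C, D, H, F, G, B, E, A]
After 10 (swap(5, 4)): [C, D, H, F, B, G, E, A]
After 11 (rotate_left(1, 6, k=4)): [C, G, E, D, H, F, B, A]
After 12 (rotate_left(1, 3, k=1)): [C, E, D, G, H, F, B, A]
After 13 (rotate_left(0, 2, k=1)): [E, D, C, G, H, F, B, A]
After 14 (swap(0, 7)): [A, D, C, G, H, F, B, E]
After 15 (swap(0, 5)): [F, D, C, G, H, A, B, E]

Answer: [F, D, C, G, H, A, B, E]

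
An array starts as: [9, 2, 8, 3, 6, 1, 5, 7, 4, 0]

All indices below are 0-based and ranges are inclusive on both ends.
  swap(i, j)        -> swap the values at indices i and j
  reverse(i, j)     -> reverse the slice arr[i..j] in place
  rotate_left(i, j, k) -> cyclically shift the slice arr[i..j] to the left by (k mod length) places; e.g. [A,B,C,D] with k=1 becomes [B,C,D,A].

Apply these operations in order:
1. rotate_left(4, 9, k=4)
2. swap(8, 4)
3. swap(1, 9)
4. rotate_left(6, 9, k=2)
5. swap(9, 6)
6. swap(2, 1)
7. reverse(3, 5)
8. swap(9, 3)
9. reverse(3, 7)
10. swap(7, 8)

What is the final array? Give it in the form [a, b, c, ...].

Answer: [9, 8, 7, 2, 1, 3, 5, 6, 4, 0]

Derivation:
After 1 (rotate_left(4, 9, k=4)): [9, 2, 8, 3, 4, 0, 6, 1, 5, 7]
After 2 (swap(8, 4)): [9, 2, 8, 3, 5, 0, 6, 1, 4, 7]
After 3 (swap(1, 9)): [9, 7, 8, 3, 5, 0, 6, 1, 4, 2]
After 4 (rotate_left(6, 9, k=2)): [9, 7, 8, 3, 5, 0, 4, 2, 6, 1]
After 5 (swap(9, 6)): [9, 7, 8, 3, 5, 0, 1, 2, 6, 4]
After 6 (swap(2, 1)): [9, 8, 7, 3, 5, 0, 1, 2, 6, 4]
After 7 (reverse(3, 5)): [9, 8, 7, 0, 5, 3, 1, 2, 6, 4]
After 8 (swap(9, 3)): [9, 8, 7, 4, 5, 3, 1, 2, 6, 0]
After 9 (reverse(3, 7)): [9, 8, 7, 2, 1, 3, 5, 4, 6, 0]
After 10 (swap(7, 8)): [9, 8, 7, 2, 1, 3, 5, 6, 4, 0]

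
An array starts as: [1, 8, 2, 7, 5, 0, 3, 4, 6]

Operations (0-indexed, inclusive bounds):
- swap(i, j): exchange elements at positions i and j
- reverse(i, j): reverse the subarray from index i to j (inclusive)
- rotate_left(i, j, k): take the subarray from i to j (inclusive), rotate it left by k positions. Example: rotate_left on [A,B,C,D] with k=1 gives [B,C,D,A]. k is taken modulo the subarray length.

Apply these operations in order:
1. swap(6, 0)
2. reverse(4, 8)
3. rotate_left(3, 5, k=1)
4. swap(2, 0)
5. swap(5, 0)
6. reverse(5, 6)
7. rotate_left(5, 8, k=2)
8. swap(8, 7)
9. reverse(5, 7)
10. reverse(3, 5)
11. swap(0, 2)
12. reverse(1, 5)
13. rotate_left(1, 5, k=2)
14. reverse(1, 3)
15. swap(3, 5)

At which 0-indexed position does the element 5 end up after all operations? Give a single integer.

Answer: 6

Derivation:
After 1 (swap(6, 0)): [3, 8, 2, 7, 5, 0, 1, 4, 6]
After 2 (reverse(4, 8)): [3, 8, 2, 7, 6, 4, 1, 0, 5]
After 3 (rotate_left(3, 5, k=1)): [3, 8, 2, 6, 4, 7, 1, 0, 5]
After 4 (swap(2, 0)): [2, 8, 3, 6, 4, 7, 1, 0, 5]
After 5 (swap(5, 0)): [7, 8, 3, 6, 4, 2, 1, 0, 5]
After 6 (reverse(5, 6)): [7, 8, 3, 6, 4, 1, 2, 0, 5]
After 7 (rotate_left(5, 8, k=2)): [7, 8, 3, 6, 4, 0, 5, 1, 2]
After 8 (swap(8, 7)): [7, 8, 3, 6, 4, 0, 5, 2, 1]
After 9 (reverse(5, 7)): [7, 8, 3, 6, 4, 2, 5, 0, 1]
After 10 (reverse(3, 5)): [7, 8, 3, 2, 4, 6, 5, 0, 1]
After 11 (swap(0, 2)): [3, 8, 7, 2, 4, 6, 5, 0, 1]
After 12 (reverse(1, 5)): [3, 6, 4, 2, 7, 8, 5, 0, 1]
After 13 (rotate_left(1, 5, k=2)): [3, 2, 7, 8, 6, 4, 5, 0, 1]
After 14 (reverse(1, 3)): [3, 8, 7, 2, 6, 4, 5, 0, 1]
After 15 (swap(3, 5)): [3, 8, 7, 4, 6, 2, 5, 0, 1]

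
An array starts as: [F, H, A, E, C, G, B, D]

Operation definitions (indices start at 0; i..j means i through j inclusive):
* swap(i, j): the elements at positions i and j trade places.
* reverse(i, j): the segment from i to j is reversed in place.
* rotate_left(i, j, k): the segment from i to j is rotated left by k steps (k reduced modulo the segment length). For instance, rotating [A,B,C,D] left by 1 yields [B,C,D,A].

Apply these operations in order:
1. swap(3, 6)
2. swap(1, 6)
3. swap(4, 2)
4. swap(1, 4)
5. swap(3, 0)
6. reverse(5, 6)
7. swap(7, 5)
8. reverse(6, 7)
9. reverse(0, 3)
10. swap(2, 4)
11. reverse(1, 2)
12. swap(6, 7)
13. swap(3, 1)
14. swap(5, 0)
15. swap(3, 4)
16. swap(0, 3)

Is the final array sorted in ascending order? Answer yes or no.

After 1 (swap(3, 6)): [F, H, A, B, C, G, E, D]
After 2 (swap(1, 6)): [F, E, A, B, C, G, H, D]
After 3 (swap(4, 2)): [F, E, C, B, A, G, H, D]
After 4 (swap(1, 4)): [F, A, C, B, E, G, H, D]
After 5 (swap(3, 0)): [B, A, C, F, E, G, H, D]
After 6 (reverse(5, 6)): [B, A, C, F, E, H, G, D]
After 7 (swap(7, 5)): [B, A, C, F, E, D, G, H]
After 8 (reverse(6, 7)): [B, A, C, F, E, D, H, G]
After 9 (reverse(0, 3)): [F, C, A, B, E, D, H, G]
After 10 (swap(2, 4)): [F, C, E, B, A, D, H, G]
After 11 (reverse(1, 2)): [F, E, C, B, A, D, H, G]
After 12 (swap(6, 7)): [F, E, C, B, A, D, G, H]
After 13 (swap(3, 1)): [F, B, C, E, A, D, G, H]
After 14 (swap(5, 0)): [D, B, C, E, A, F, G, H]
After 15 (swap(3, 4)): [D, B, C, A, E, F, G, H]
After 16 (swap(0, 3)): [A, B, C, D, E, F, G, H]

Answer: yes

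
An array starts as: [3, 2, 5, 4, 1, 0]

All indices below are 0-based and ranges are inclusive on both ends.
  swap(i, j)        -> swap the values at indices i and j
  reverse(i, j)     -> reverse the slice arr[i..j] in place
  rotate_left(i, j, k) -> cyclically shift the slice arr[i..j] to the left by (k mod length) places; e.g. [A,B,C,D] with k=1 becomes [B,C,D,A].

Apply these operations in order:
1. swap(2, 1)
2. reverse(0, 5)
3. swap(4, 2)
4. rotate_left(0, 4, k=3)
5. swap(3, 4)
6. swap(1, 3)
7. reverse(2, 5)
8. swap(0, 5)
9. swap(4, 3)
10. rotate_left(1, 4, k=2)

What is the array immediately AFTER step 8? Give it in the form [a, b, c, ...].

After 1 (swap(2, 1)): [3, 5, 2, 4, 1, 0]
After 2 (reverse(0, 5)): [0, 1, 4, 2, 5, 3]
After 3 (swap(4, 2)): [0, 1, 5, 2, 4, 3]
After 4 (rotate_left(0, 4, k=3)): [2, 4, 0, 1, 5, 3]
After 5 (swap(3, 4)): [2, 4, 0, 5, 1, 3]
After 6 (swap(1, 3)): [2, 5, 0, 4, 1, 3]
After 7 (reverse(2, 5)): [2, 5, 3, 1, 4, 0]
After 8 (swap(0, 5)): [0, 5, 3, 1, 4, 2]

Answer: [0, 5, 3, 1, 4, 2]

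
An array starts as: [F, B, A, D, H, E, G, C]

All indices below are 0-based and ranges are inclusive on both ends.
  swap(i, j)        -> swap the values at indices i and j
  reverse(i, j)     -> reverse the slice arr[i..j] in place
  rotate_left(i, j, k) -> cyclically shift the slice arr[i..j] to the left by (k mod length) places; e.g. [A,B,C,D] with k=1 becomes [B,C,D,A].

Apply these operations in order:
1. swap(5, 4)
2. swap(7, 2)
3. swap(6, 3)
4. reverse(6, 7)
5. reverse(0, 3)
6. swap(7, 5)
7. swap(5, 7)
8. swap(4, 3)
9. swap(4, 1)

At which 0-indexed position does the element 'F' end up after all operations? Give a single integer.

Answer: 1

Derivation:
After 1 (swap(5, 4)): [F, B, A, D, E, H, G, C]
After 2 (swap(7, 2)): [F, B, C, D, E, H, G, A]
After 3 (swap(6, 3)): [F, B, C, G, E, H, D, A]
After 4 (reverse(6, 7)): [F, B, C, G, E, H, A, D]
After 5 (reverse(0, 3)): [G, C, B, F, E, H, A, D]
After 6 (swap(7, 5)): [G, C, B, F, E, D, A, H]
After 7 (swap(5, 7)): [G, C, B, F, E, H, A, D]
After 8 (swap(4, 3)): [G, C, B, E, F, H, A, D]
After 9 (swap(4, 1)): [G, F, B, E, C, H, A, D]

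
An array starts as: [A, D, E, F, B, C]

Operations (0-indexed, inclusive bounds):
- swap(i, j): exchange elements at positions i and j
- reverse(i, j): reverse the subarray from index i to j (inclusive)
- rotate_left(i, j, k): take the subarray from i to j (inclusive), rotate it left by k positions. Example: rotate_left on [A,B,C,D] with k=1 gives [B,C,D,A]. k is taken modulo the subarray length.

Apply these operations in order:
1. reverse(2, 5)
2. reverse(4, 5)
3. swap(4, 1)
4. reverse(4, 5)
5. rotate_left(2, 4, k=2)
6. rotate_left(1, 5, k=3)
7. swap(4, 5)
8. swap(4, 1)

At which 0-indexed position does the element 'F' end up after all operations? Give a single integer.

Answer: 5

Derivation:
After 1 (reverse(2, 5)): [A, D, C, B, F, E]
After 2 (reverse(4, 5)): [A, D, C, B, E, F]
After 3 (swap(4, 1)): [A, E, C, B, D, F]
After 4 (reverse(4, 5)): [A, E, C, B, F, D]
After 5 (rotate_left(2, 4, k=2)): [A, E, F, C, B, D]
After 6 (rotate_left(1, 5, k=3)): [A, B, D, E, F, C]
After 7 (swap(4, 5)): [A, B, D, E, C, F]
After 8 (swap(4, 1)): [A, C, D, E, B, F]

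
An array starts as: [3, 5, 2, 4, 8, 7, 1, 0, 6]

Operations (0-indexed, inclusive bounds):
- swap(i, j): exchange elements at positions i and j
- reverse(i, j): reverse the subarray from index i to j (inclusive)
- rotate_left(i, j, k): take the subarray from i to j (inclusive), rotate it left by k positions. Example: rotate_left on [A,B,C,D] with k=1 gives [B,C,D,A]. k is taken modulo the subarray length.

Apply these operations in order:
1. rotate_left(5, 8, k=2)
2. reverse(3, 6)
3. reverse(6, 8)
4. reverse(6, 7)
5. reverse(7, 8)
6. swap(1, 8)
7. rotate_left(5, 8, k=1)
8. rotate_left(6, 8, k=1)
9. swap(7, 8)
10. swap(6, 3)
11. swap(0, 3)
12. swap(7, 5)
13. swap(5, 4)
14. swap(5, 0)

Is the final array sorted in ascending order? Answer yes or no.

After 1 (rotate_left(5, 8, k=2)): [3, 5, 2, 4, 8, 0, 6, 7, 1]
After 2 (reverse(3, 6)): [3, 5, 2, 6, 0, 8, 4, 7, 1]
After 3 (reverse(6, 8)): [3, 5, 2, 6, 0, 8, 1, 7, 4]
After 4 (reverse(6, 7)): [3, 5, 2, 6, 0, 8, 7, 1, 4]
After 5 (reverse(7, 8)): [3, 5, 2, 6, 0, 8, 7, 4, 1]
After 6 (swap(1, 8)): [3, 1, 2, 6, 0, 8, 7, 4, 5]
After 7 (rotate_left(5, 8, k=1)): [3, 1, 2, 6, 0, 7, 4, 5, 8]
After 8 (rotate_left(6, 8, k=1)): [3, 1, 2, 6, 0, 7, 5, 8, 4]
After 9 (swap(7, 8)): [3, 1, 2, 6, 0, 7, 5, 4, 8]
After 10 (swap(6, 3)): [3, 1, 2, 5, 0, 7, 6, 4, 8]
After 11 (swap(0, 3)): [5, 1, 2, 3, 0, 7, 6, 4, 8]
After 12 (swap(7, 5)): [5, 1, 2, 3, 0, 4, 6, 7, 8]
After 13 (swap(5, 4)): [5, 1, 2, 3, 4, 0, 6, 7, 8]
After 14 (swap(5, 0)): [0, 1, 2, 3, 4, 5, 6, 7, 8]

Answer: yes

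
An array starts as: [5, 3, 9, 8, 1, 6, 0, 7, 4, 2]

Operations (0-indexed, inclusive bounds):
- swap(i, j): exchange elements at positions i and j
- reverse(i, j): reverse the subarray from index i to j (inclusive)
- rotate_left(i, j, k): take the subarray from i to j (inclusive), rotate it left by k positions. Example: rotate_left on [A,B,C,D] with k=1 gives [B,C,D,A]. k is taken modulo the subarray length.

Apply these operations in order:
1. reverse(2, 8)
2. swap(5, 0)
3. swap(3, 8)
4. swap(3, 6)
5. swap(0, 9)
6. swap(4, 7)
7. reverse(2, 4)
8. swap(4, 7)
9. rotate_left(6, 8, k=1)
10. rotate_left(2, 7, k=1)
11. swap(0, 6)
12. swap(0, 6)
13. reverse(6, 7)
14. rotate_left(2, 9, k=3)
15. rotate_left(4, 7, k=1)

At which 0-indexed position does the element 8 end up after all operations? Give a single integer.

After 1 (reverse(2, 8)): [5, 3, 4, 7, 0, 6, 1, 8, 9, 2]
After 2 (swap(5, 0)): [6, 3, 4, 7, 0, 5, 1, 8, 9, 2]
After 3 (swap(3, 8)): [6, 3, 4, 9, 0, 5, 1, 8, 7, 2]
After 4 (swap(3, 6)): [6, 3, 4, 1, 0, 5, 9, 8, 7, 2]
After 5 (swap(0, 9)): [2, 3, 4, 1, 0, 5, 9, 8, 7, 6]
After 6 (swap(4, 7)): [2, 3, 4, 1, 8, 5, 9, 0, 7, 6]
After 7 (reverse(2, 4)): [2, 3, 8, 1, 4, 5, 9, 0, 7, 6]
After 8 (swap(4, 7)): [2, 3, 8, 1, 0, 5, 9, 4, 7, 6]
After 9 (rotate_left(6, 8, k=1)): [2, 3, 8, 1, 0, 5, 4, 7, 9, 6]
After 10 (rotate_left(2, 7, k=1)): [2, 3, 1, 0, 5, 4, 7, 8, 9, 6]
After 11 (swap(0, 6)): [7, 3, 1, 0, 5, 4, 2, 8, 9, 6]
After 12 (swap(0, 6)): [2, 3, 1, 0, 5, 4, 7, 8, 9, 6]
After 13 (reverse(6, 7)): [2, 3, 1, 0, 5, 4, 8, 7, 9, 6]
After 14 (rotate_left(2, 9, k=3)): [2, 3, 4, 8, 7, 9, 6, 1, 0, 5]
After 15 (rotate_left(4, 7, k=1)): [2, 3, 4, 8, 9, 6, 1, 7, 0, 5]

Answer: 3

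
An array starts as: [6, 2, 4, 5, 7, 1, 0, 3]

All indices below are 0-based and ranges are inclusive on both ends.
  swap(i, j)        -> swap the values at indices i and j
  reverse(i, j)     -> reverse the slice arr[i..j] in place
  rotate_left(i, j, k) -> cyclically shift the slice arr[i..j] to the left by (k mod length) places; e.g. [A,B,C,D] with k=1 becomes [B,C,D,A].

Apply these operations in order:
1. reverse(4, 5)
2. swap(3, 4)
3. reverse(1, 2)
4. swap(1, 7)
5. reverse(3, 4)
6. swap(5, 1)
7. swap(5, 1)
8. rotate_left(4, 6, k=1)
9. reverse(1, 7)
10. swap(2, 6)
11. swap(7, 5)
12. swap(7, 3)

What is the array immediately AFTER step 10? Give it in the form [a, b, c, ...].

Answer: [6, 4, 2, 0, 7, 5, 1, 3]

Derivation:
After 1 (reverse(4, 5)): [6, 2, 4, 5, 1, 7, 0, 3]
After 2 (swap(3, 4)): [6, 2, 4, 1, 5, 7, 0, 3]
After 3 (reverse(1, 2)): [6, 4, 2, 1, 5, 7, 0, 3]
After 4 (swap(1, 7)): [6, 3, 2, 1, 5, 7, 0, 4]
After 5 (reverse(3, 4)): [6, 3, 2, 5, 1, 7, 0, 4]
After 6 (swap(5, 1)): [6, 7, 2, 5, 1, 3, 0, 4]
After 7 (swap(5, 1)): [6, 3, 2, 5, 1, 7, 0, 4]
After 8 (rotate_left(4, 6, k=1)): [6, 3, 2, 5, 7, 0, 1, 4]
After 9 (reverse(1, 7)): [6, 4, 1, 0, 7, 5, 2, 3]
After 10 (swap(2, 6)): [6, 4, 2, 0, 7, 5, 1, 3]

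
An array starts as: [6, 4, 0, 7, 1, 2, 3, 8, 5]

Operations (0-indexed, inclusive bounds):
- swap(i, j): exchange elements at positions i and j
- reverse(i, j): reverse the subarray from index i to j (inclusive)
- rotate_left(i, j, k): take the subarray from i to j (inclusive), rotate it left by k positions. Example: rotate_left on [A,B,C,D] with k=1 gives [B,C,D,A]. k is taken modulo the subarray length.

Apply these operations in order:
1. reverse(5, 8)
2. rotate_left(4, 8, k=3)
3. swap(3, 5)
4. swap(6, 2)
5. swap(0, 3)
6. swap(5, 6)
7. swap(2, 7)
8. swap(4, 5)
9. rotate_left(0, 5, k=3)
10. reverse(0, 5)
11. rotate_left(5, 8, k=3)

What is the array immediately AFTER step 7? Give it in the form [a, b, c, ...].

Answer: [2, 4, 5, 6, 3, 0, 7, 1, 8]

Derivation:
After 1 (reverse(5, 8)): [6, 4, 0, 7, 1, 5, 8, 3, 2]
After 2 (rotate_left(4, 8, k=3)): [6, 4, 0, 7, 3, 2, 1, 5, 8]
After 3 (swap(3, 5)): [6, 4, 0, 2, 3, 7, 1, 5, 8]
After 4 (swap(6, 2)): [6, 4, 1, 2, 3, 7, 0, 5, 8]
After 5 (swap(0, 3)): [2, 4, 1, 6, 3, 7, 0, 5, 8]
After 6 (swap(5, 6)): [2, 4, 1, 6, 3, 0, 7, 5, 8]
After 7 (swap(2, 7)): [2, 4, 5, 6, 3, 0, 7, 1, 8]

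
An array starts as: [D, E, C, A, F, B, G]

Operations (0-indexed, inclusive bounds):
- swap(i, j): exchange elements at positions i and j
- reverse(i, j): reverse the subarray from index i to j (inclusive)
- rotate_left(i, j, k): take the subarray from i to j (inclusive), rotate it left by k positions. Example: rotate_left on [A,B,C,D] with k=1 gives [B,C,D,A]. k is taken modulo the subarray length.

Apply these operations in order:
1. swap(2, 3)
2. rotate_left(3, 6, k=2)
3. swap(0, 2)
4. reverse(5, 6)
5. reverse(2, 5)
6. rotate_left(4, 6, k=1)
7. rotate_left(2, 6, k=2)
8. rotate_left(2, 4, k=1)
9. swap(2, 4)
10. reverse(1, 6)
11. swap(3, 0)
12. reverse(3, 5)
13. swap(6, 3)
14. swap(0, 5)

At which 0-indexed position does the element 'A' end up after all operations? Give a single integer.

After 1 (swap(2, 3)): [D, E, A, C, F, B, G]
After 2 (rotate_left(3, 6, k=2)): [D, E, A, B, G, C, F]
After 3 (swap(0, 2)): [A, E, D, B, G, C, F]
After 4 (reverse(5, 6)): [A, E, D, B, G, F, C]
After 5 (reverse(2, 5)): [A, E, F, G, B, D, C]
After 6 (rotate_left(4, 6, k=1)): [A, E, F, G, D, C, B]
After 7 (rotate_left(2, 6, k=2)): [A, E, D, C, B, F, G]
After 8 (rotate_left(2, 4, k=1)): [A, E, C, B, D, F, G]
After 9 (swap(2, 4)): [A, E, D, B, C, F, G]
After 10 (reverse(1, 6)): [A, G, F, C, B, D, E]
After 11 (swap(3, 0)): [C, G, F, A, B, D, E]
After 12 (reverse(3, 5)): [C, G, F, D, B, A, E]
After 13 (swap(6, 3)): [C, G, F, E, B, A, D]
After 14 (swap(0, 5)): [A, G, F, E, B, C, D]

Answer: 0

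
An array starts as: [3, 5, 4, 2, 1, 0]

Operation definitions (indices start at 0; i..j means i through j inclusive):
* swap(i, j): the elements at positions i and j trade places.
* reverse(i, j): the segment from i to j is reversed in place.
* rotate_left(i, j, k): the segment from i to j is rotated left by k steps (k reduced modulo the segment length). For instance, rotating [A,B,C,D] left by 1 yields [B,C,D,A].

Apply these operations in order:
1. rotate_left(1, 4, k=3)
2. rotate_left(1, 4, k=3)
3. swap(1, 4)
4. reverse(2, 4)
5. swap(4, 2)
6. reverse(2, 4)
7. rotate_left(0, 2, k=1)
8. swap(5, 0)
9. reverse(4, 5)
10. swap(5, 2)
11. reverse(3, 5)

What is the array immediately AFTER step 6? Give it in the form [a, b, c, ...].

After 1 (rotate_left(1, 4, k=3)): [3, 1, 5, 4, 2, 0]
After 2 (rotate_left(1, 4, k=3)): [3, 2, 1, 5, 4, 0]
After 3 (swap(1, 4)): [3, 4, 1, 5, 2, 0]
After 4 (reverse(2, 4)): [3, 4, 2, 5, 1, 0]
After 5 (swap(4, 2)): [3, 4, 1, 5, 2, 0]
After 6 (reverse(2, 4)): [3, 4, 2, 5, 1, 0]

Answer: [3, 4, 2, 5, 1, 0]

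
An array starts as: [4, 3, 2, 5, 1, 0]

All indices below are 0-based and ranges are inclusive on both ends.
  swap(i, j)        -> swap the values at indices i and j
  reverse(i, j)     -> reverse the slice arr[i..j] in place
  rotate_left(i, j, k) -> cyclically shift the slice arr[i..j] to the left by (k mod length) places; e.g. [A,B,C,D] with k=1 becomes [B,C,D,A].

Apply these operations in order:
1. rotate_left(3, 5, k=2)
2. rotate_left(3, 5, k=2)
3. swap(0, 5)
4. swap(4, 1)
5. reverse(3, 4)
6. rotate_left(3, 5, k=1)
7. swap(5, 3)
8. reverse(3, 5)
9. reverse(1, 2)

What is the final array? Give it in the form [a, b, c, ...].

After 1 (rotate_left(3, 5, k=2)): [4, 3, 2, 0, 5, 1]
After 2 (rotate_left(3, 5, k=2)): [4, 3, 2, 1, 0, 5]
After 3 (swap(0, 5)): [5, 3, 2, 1, 0, 4]
After 4 (swap(4, 1)): [5, 0, 2, 1, 3, 4]
After 5 (reverse(3, 4)): [5, 0, 2, 3, 1, 4]
After 6 (rotate_left(3, 5, k=1)): [5, 0, 2, 1, 4, 3]
After 7 (swap(5, 3)): [5, 0, 2, 3, 4, 1]
After 8 (reverse(3, 5)): [5, 0, 2, 1, 4, 3]
After 9 (reverse(1, 2)): [5, 2, 0, 1, 4, 3]

Answer: [5, 2, 0, 1, 4, 3]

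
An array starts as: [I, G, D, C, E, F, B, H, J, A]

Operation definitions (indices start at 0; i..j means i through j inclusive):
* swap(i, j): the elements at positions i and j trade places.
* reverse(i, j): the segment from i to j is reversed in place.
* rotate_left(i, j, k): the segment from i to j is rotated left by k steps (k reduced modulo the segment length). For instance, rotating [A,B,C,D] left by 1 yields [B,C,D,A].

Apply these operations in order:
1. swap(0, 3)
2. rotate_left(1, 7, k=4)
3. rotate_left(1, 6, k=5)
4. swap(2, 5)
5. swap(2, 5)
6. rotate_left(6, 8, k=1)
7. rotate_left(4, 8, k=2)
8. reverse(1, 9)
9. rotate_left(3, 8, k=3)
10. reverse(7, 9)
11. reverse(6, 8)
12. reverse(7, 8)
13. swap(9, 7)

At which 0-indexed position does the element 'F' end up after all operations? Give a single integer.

Answer: 5

Derivation:
After 1 (swap(0, 3)): [C, G, D, I, E, F, B, H, J, A]
After 2 (rotate_left(1, 7, k=4)): [C, F, B, H, G, D, I, E, J, A]
After 3 (rotate_left(1, 6, k=5)): [C, I, F, B, H, G, D, E, J, A]
After 4 (swap(2, 5)): [C, I, G, B, H, F, D, E, J, A]
After 5 (swap(2, 5)): [C, I, F, B, H, G, D, E, J, A]
After 6 (rotate_left(6, 8, k=1)): [C, I, F, B, H, G, E, J, D, A]
After 7 (rotate_left(4, 8, k=2)): [C, I, F, B, E, J, D, H, G, A]
After 8 (reverse(1, 9)): [C, A, G, H, D, J, E, B, F, I]
After 9 (rotate_left(3, 8, k=3)): [C, A, G, E, B, F, H, D, J, I]
After 10 (reverse(7, 9)): [C, A, G, E, B, F, H, I, J, D]
After 11 (reverse(6, 8)): [C, A, G, E, B, F, J, I, H, D]
After 12 (reverse(7, 8)): [C, A, G, E, B, F, J, H, I, D]
After 13 (swap(9, 7)): [C, A, G, E, B, F, J, D, I, H]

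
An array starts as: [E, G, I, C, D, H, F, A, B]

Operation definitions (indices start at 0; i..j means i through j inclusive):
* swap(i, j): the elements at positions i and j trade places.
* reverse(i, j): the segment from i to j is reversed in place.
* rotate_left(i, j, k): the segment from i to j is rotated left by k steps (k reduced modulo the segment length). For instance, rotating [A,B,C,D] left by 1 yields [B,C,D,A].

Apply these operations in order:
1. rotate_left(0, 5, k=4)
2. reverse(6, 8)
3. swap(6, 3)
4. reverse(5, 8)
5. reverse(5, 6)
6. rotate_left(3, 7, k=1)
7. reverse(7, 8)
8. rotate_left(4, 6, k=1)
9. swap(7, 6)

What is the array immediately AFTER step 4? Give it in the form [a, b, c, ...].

Answer: [D, H, E, B, I, F, A, G, C]

Derivation:
After 1 (rotate_left(0, 5, k=4)): [D, H, E, G, I, C, F, A, B]
After 2 (reverse(6, 8)): [D, H, E, G, I, C, B, A, F]
After 3 (swap(6, 3)): [D, H, E, B, I, C, G, A, F]
After 4 (reverse(5, 8)): [D, H, E, B, I, F, A, G, C]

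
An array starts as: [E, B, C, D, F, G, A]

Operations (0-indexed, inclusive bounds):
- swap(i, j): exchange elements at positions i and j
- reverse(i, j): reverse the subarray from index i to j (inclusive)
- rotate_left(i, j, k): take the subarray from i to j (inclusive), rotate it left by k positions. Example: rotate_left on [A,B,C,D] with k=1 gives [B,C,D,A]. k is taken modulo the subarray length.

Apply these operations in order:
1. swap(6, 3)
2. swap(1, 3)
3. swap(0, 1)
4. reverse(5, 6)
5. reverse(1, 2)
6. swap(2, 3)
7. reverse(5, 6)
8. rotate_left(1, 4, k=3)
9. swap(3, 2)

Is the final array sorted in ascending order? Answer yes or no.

After 1 (swap(6, 3)): [E, B, C, A, F, G, D]
After 2 (swap(1, 3)): [E, A, C, B, F, G, D]
After 3 (swap(0, 1)): [A, E, C, B, F, G, D]
After 4 (reverse(5, 6)): [A, E, C, B, F, D, G]
After 5 (reverse(1, 2)): [A, C, E, B, F, D, G]
After 6 (swap(2, 3)): [A, C, B, E, F, D, G]
After 7 (reverse(5, 6)): [A, C, B, E, F, G, D]
After 8 (rotate_left(1, 4, k=3)): [A, F, C, B, E, G, D]
After 9 (swap(3, 2)): [A, F, B, C, E, G, D]

Answer: no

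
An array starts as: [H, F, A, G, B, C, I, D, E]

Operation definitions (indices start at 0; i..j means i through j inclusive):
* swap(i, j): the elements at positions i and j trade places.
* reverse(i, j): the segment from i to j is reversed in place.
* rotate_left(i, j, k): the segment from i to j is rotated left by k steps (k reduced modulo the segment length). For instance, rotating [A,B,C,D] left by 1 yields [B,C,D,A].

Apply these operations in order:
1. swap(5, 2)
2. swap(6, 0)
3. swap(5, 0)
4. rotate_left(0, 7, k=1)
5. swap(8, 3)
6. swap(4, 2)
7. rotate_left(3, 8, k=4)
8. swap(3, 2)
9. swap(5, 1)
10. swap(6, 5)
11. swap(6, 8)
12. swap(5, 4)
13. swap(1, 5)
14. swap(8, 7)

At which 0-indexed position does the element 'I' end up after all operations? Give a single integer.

Answer: 3

Derivation:
After 1 (swap(5, 2)): [H, F, C, G, B, A, I, D, E]
After 2 (swap(6, 0)): [I, F, C, G, B, A, H, D, E]
After 3 (swap(5, 0)): [A, F, C, G, B, I, H, D, E]
After 4 (rotate_left(0, 7, k=1)): [F, C, G, B, I, H, D, A, E]
After 5 (swap(8, 3)): [F, C, G, E, I, H, D, A, B]
After 6 (swap(4, 2)): [F, C, I, E, G, H, D, A, B]
After 7 (rotate_left(3, 8, k=4)): [F, C, I, A, B, E, G, H, D]
After 8 (swap(3, 2)): [F, C, A, I, B, E, G, H, D]
After 9 (swap(5, 1)): [F, E, A, I, B, C, G, H, D]
After 10 (swap(6, 5)): [F, E, A, I, B, G, C, H, D]
After 11 (swap(6, 8)): [F, E, A, I, B, G, D, H, C]
After 12 (swap(5, 4)): [F, E, A, I, G, B, D, H, C]
After 13 (swap(1, 5)): [F, B, A, I, G, E, D, H, C]
After 14 (swap(8, 7)): [F, B, A, I, G, E, D, C, H]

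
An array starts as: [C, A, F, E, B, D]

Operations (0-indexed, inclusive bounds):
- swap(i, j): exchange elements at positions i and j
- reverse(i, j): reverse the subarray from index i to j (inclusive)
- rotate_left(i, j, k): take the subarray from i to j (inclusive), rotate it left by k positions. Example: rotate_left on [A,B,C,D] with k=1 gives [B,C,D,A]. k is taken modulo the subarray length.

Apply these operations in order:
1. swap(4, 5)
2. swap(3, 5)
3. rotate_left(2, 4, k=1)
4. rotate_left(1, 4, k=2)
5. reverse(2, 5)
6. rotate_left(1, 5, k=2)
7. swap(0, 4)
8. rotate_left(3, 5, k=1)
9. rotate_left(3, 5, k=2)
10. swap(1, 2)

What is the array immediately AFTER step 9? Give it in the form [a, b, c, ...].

Answer: [D, B, A, F, C, E]

Derivation:
After 1 (swap(4, 5)): [C, A, F, E, D, B]
After 2 (swap(3, 5)): [C, A, F, B, D, E]
After 3 (rotate_left(2, 4, k=1)): [C, A, B, D, F, E]
After 4 (rotate_left(1, 4, k=2)): [C, D, F, A, B, E]
After 5 (reverse(2, 5)): [C, D, E, B, A, F]
After 6 (rotate_left(1, 5, k=2)): [C, B, A, F, D, E]
After 7 (swap(0, 4)): [D, B, A, F, C, E]
After 8 (rotate_left(3, 5, k=1)): [D, B, A, C, E, F]
After 9 (rotate_left(3, 5, k=2)): [D, B, A, F, C, E]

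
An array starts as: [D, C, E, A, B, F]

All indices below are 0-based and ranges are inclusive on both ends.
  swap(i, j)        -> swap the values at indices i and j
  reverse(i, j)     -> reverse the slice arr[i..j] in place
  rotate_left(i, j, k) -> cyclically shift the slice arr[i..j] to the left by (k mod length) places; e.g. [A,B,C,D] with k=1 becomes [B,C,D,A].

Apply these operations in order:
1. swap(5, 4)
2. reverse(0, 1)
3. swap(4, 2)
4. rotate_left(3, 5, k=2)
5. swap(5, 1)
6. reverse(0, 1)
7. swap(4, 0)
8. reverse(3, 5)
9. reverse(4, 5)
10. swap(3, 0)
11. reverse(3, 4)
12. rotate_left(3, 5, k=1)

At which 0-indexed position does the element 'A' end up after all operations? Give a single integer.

After 1 (swap(5, 4)): [D, C, E, A, F, B]
After 2 (reverse(0, 1)): [C, D, E, A, F, B]
After 3 (swap(4, 2)): [C, D, F, A, E, B]
After 4 (rotate_left(3, 5, k=2)): [C, D, F, B, A, E]
After 5 (swap(5, 1)): [C, E, F, B, A, D]
After 6 (reverse(0, 1)): [E, C, F, B, A, D]
After 7 (swap(4, 0)): [A, C, F, B, E, D]
After 8 (reverse(3, 5)): [A, C, F, D, E, B]
After 9 (reverse(4, 5)): [A, C, F, D, B, E]
After 10 (swap(3, 0)): [D, C, F, A, B, E]
After 11 (reverse(3, 4)): [D, C, F, B, A, E]
After 12 (rotate_left(3, 5, k=1)): [D, C, F, A, E, B]

Answer: 3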